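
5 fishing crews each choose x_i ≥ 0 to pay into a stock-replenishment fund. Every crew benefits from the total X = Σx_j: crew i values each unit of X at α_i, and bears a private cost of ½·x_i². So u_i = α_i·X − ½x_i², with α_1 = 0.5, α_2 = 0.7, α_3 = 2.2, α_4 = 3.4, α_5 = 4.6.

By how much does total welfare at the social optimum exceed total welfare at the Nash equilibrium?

214.09

Crew i's FOC: ∂u_i/∂x_i = α_i − x_i = 0, so x_i* = α_i.
NE contributions = (0.5, 0.7, 2.2, 3.4, 4.6); X = 11.4.
W^NE = (Σα)·X − ½Σα_i² = 11.4² − ½·38.3 = 110.81.
Planner sets x_i = Σα_j = 11.4 for every i, so X^SO = 5·11.4 = 57.
W^SO = (Σα)·X^SO − ½·5·(Σα)² = (5/2)·11.4² = 324.9.
Deadweight loss = W^SO − W^NE = 214.09.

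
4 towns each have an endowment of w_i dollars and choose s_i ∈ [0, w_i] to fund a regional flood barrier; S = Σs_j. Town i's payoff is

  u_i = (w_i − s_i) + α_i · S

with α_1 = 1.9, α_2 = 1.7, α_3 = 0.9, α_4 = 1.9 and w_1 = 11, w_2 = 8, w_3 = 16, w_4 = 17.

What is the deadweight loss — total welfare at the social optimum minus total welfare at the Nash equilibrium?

∂u_i/∂s_i = α_i − 1, so town i contributes w_i if α_i > 1, else 0.
α_i > 1 for i ∈ {1, 2, 4}; NE contributions (11, 8, 0, 17), S = 36.
W^NE = Σw_i − S^NE + (Σα_i)·S^NE = 52 + 5.4·36 = 246.4.
Planner: ∂(Σu_j)/∂s_i = Σα_j − 1 = 5.4 > 0, so everyone contributes w_i; S^SO = 52, W^SO = 52 + 5.4·52 = 332.8.
Deadweight loss = 86.4.

86.4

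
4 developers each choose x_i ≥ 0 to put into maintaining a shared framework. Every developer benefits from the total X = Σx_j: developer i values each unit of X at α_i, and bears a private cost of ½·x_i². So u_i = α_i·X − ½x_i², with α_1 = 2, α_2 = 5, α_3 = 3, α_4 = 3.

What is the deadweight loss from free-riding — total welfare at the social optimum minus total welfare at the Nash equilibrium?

192.5

Developer i's FOC: ∂u_i/∂x_i = α_i − x_i = 0, so x_i* = α_i.
NE contributions = (2, 5, 3, 3); X = 13.
W^NE = (Σα)·X − ½Σα_i² = 13² − ½·47 = 145.5.
Planner sets x_i = Σα_j = 13 for every i, so X^SO = 4·13 = 52.
W^SO = (Σα)·X^SO − ½·4·(Σα)² = (4/2)·13² = 338.
Deadweight loss = W^SO − W^NE = 192.5.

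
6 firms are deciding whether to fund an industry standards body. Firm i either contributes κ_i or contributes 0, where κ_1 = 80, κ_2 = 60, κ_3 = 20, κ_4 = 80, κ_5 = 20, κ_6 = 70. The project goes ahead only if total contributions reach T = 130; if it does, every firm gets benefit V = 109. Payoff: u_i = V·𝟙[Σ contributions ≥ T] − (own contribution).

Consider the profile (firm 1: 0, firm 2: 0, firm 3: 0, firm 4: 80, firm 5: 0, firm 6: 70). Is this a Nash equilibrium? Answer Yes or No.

Total = 150 ≥ 130: provided.
Firm 1 (pledges 0, payoff 109): pledging 80 → total 230, payoff 29. No gain.
Firm 2 (pledges 0, payoff 109): pledging 60 → total 210, payoff 49. No gain.
Firm 3 (pledges 0, payoff 109): pledging 20 → total 170, payoff 89. No gain.
Firm 4 (pledges 80, payoff 29): dropping to 0 → total 70, payoff 0. No gain.
Firm 5 (pledges 0, payoff 109): pledging 20 → total 170, payoff 89. No gain.
Firm 6 (pledges 70, payoff 39): dropping to 0 → total 80, payoff 0. No gain.

Yes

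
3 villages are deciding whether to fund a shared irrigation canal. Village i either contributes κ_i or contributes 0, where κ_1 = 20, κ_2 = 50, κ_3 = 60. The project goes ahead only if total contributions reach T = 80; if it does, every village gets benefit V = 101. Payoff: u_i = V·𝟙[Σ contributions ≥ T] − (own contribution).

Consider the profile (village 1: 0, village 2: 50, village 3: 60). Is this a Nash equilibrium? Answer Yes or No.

Yes

Total = 110 ≥ 80: provided.
Village 1 (pledges 0, payoff 101): pledging 20 → total 130, payoff 81. No gain.
Village 2 (pledges 50, payoff 51): dropping to 0 → total 60, payoff 0. No gain.
Village 3 (pledges 60, payoff 41): dropping to 0 → total 50, payoff 0. No gain.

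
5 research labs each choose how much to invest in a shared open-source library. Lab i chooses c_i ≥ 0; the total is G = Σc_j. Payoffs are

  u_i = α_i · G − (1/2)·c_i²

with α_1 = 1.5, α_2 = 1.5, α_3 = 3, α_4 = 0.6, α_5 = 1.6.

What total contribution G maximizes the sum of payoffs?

Planner FOC: ∂(Σu_j)/∂c_i = (Σα_j) − c_i = 0, so c_i^SO = Σα_j = 8.2 for every i; G^SO = 41.

41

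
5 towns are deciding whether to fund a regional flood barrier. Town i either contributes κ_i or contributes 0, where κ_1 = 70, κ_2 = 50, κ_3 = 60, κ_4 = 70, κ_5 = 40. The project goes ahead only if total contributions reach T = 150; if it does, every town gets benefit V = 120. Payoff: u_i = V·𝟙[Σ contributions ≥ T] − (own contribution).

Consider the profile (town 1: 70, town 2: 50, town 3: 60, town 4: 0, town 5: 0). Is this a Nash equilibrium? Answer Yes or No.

Total = 180 ≥ 150: provided.
Town 1 (pledges 70, payoff 50): dropping to 0 → total 110, payoff 0. No gain.
Town 2 (pledges 50, payoff 70): dropping to 0 → total 130, payoff 0. No gain.
Town 3 (pledges 60, payoff 60): dropping to 0 → total 120, payoff 0. No gain.
Town 4 (pledges 0, payoff 120): pledging 70 → total 250, payoff 50. No gain.
Town 5 (pledges 0, payoff 120): pledging 40 → total 220, payoff 80. No gain.

Yes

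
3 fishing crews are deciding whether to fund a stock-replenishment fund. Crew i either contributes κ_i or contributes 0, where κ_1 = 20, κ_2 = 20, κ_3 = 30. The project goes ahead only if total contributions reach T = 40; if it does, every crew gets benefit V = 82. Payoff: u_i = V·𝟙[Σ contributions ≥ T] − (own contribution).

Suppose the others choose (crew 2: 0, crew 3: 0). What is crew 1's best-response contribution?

0

Others' total = 0. Even contributing 20 gives 20 < 40: no benefit either way.
Best response: 0.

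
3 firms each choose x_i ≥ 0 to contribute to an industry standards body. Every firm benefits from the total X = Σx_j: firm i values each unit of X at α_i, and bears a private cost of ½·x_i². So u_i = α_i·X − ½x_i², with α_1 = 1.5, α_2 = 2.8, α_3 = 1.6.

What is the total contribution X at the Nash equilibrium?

Firm i's FOC: ∂u_i/∂x_i = α_i − x_i = 0, so x_i* = α_i.
NE contributions = (1.5, 2.8, 1.6); X = 5.9.

5.9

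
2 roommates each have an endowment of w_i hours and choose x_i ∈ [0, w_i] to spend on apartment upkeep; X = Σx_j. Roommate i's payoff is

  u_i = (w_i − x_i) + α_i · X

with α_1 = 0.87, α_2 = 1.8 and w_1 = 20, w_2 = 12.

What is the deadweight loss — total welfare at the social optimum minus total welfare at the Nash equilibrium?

∂u_i/∂x_i = α_i − 1, so roommate i contributes w_i if α_i > 1, else 0.
α_i > 1 for i ∈ {2}; NE contributions (0, 12), X = 12.
W^NE = Σw_i − X^NE + (Σα_i)·X^NE = 32 + 1.67·12 = 52.04.
Planner: ∂(Σu_j)/∂x_i = Σα_j − 1 = 1.67 > 0, so everyone contributes w_i; X^SO = 32, W^SO = 32 + 1.67·32 = 85.44.
Deadweight loss = 33.4.

33.4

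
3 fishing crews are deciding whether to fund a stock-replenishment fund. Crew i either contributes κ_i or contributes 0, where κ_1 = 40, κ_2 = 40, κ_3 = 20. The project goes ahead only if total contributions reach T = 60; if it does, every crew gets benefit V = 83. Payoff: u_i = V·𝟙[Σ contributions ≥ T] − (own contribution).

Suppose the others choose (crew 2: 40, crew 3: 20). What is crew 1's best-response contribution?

0

Others' total = 60 ≥ 60; contributing adds cost 40 for no extra benefit.
Best response: 0.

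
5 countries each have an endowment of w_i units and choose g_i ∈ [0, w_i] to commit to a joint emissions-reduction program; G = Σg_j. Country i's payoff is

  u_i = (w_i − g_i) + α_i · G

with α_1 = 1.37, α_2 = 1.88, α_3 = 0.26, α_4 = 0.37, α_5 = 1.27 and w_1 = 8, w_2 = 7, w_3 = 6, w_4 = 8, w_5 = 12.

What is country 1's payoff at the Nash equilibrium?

36.99

∂u_i/∂g_i = α_i − 1, so country i contributes w_i if α_i > 1, else 0.
α_i > 1 for i ∈ {1, 2, 5}; NE contributions (8, 7, 0, 0, 12), G = 27.
u_1 = (8 − 8) + 1.37·27 = 36.99.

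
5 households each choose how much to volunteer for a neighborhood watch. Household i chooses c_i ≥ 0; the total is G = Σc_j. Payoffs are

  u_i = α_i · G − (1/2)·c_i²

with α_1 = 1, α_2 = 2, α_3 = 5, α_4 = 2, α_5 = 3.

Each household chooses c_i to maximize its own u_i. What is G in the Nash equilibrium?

Household i's FOC: ∂u_i/∂c_i = α_i − c_i = 0, so c_i* = α_i.
NE contributions = (1, 2, 5, 2, 3); G = 13.

13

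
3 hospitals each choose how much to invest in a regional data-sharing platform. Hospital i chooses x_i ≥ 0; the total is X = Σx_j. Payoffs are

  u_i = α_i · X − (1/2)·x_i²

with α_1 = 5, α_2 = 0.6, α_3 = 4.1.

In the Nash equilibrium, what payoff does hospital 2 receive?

Hospital i's FOC: ∂u_i/∂x_i = α_i − x_i = 0, so x_i* = α_i.
NE contributions = (5, 0.6, 4.1); X = 9.7.
u_2 = α_2·X − ½·(x_2)² = 0.6·9.7 − ½·0.6² = 5.64.

5.64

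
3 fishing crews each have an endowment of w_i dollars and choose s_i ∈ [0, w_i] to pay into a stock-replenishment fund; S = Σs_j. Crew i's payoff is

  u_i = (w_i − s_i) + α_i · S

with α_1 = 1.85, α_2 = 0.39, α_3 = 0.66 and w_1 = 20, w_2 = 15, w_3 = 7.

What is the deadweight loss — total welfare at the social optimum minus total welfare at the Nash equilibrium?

∂u_i/∂s_i = α_i − 1, so crew i contributes w_i if α_i > 1, else 0.
α_i > 1 for i ∈ {1}; NE contributions (20, 0, 0), S = 20.
W^NE = Σw_i − S^NE + (Σα_i)·S^NE = 42 + 1.9·20 = 80.
Planner: ∂(Σu_j)/∂s_i = Σα_j − 1 = 1.9 > 0, so everyone contributes w_i; S^SO = 42, W^SO = 42 + 1.9·42 = 121.8.
Deadweight loss = 41.8.

41.8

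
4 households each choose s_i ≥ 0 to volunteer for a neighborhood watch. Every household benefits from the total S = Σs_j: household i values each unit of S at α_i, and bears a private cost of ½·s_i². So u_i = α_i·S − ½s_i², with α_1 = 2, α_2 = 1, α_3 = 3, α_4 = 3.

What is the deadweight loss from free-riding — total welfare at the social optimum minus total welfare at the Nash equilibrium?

92.5

Household i's FOC: ∂u_i/∂s_i = α_i − s_i = 0, so s_i* = α_i.
NE contributions = (2, 1, 3, 3); S = 9.
W^NE = (Σα)·S − ½Σα_i² = 9² − ½·23 = 69.5.
Planner sets s_i = Σα_j = 9 for every i, so S^SO = 4·9 = 36.
W^SO = (Σα)·S^SO − ½·4·(Σα)² = (4/2)·9² = 162.
Deadweight loss = W^SO − W^NE = 92.5.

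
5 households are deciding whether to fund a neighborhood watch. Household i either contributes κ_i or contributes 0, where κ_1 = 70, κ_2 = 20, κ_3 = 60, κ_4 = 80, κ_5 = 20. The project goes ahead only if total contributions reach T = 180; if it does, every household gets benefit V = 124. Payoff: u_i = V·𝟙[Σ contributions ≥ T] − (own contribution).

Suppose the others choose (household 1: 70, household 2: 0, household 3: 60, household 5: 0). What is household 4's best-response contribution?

80

Others' total = 130. Contributing 80 brings total to 210 ≥ 180: gain V − κ_4 = 44.
Best response: 80.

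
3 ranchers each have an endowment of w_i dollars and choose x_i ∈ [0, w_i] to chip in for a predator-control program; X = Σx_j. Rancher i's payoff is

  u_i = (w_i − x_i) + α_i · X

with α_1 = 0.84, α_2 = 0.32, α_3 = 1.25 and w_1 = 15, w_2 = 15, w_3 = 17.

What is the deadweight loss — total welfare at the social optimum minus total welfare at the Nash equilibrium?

∂u_i/∂x_i = α_i − 1, so rancher i contributes w_i if α_i > 1, else 0.
α_i > 1 for i ∈ {3}; NE contributions (0, 0, 17), X = 17.
W^NE = Σw_i − X^NE + (Σα_i)·X^NE = 47 + 1.41·17 = 70.97.
Planner: ∂(Σu_j)/∂x_i = Σα_j − 1 = 1.41 > 0, so everyone contributes w_i; X^SO = 47, W^SO = 47 + 1.41·47 = 113.27.
Deadweight loss = 42.3.

42.3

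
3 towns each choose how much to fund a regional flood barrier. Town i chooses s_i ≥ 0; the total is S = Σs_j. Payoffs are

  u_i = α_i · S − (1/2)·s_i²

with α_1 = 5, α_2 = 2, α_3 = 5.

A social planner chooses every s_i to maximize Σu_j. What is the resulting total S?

36

Planner FOC: ∂(Σu_j)/∂s_i = (Σα_j) − s_i = 0, so s_i^SO = Σα_j = 12 for every i; S^SO = 36.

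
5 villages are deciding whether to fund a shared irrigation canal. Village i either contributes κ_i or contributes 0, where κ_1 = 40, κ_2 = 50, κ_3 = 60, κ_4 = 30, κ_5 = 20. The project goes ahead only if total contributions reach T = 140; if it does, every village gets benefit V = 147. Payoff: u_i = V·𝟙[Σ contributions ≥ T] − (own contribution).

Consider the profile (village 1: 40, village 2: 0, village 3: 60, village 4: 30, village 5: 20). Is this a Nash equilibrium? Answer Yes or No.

Yes

Total = 150 ≥ 140: provided.
Village 1 (pledges 40, payoff 107): dropping to 0 → total 110, payoff 0. No gain.
Village 2 (pledges 0, payoff 147): pledging 50 → total 200, payoff 97. No gain.
Village 3 (pledges 60, payoff 87): dropping to 0 → total 90, payoff 0. No gain.
Village 4 (pledges 30, payoff 117): dropping to 0 → total 120, payoff 0. No gain.
Village 5 (pledges 20, payoff 127): dropping to 0 → total 130, payoff 0. No gain.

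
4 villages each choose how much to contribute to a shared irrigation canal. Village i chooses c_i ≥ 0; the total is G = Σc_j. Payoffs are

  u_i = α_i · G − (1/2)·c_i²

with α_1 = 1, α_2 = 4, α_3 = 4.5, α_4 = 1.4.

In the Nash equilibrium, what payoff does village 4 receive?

Village i's FOC: ∂u_i/∂c_i = α_i − c_i = 0, so c_i* = α_i.
NE contributions = (1, 4, 4.5, 1.4); G = 10.9.
u_4 = α_4·G − ½·(c_4)² = 1.4·10.9 − ½·1.4² = 14.28.

14.28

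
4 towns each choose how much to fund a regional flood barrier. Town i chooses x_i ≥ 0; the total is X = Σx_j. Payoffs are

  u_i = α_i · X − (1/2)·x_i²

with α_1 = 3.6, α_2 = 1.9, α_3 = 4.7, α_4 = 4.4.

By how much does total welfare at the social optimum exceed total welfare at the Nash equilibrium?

242.17

Town i's FOC: ∂u_i/∂x_i = α_i − x_i = 0, so x_i* = α_i.
NE contributions = (3.6, 1.9, 4.7, 4.4); X = 14.6.
W^NE = (Σα)·X − ½Σα_i² = 14.6² − ½·58.02 = 184.15.
Planner sets x_i = Σα_j = 14.6 for every i, so X^SO = 4·14.6 = 58.4.
W^SO = (Σα)·X^SO − ½·4·(Σα)² = (4/2)·14.6² = 426.32.
Deadweight loss = W^SO − W^NE = 242.17.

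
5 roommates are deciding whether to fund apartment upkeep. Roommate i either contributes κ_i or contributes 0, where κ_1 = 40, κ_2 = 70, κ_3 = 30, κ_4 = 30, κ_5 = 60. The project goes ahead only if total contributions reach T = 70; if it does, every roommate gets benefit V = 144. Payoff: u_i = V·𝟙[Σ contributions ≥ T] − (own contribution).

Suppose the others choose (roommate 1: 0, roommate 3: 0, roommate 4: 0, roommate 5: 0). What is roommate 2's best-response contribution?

Others' total = 0. Contributing 70 brings total to 70 ≥ 70: gain V − κ_2 = 74.
Best response: 70.

70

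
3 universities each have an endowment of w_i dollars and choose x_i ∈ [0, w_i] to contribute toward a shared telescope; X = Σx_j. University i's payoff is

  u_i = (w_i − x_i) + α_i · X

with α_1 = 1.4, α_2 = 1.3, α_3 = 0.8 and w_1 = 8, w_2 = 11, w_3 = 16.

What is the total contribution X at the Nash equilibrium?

∂u_i/∂x_i = α_i − 1, so university i contributes w_i if α_i > 1, else 0.
α_i > 1 for i ∈ {1, 2}; NE contributions (8, 11, 0), X = 19.

19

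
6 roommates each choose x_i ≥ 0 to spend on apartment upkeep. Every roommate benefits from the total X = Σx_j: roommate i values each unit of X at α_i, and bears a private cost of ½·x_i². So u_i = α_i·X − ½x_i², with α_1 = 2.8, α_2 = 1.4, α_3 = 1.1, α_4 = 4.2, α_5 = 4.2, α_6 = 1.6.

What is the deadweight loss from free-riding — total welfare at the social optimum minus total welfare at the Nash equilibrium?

492.605

Roommate i's FOC: ∂u_i/∂x_i = α_i − x_i = 0, so x_i* = α_i.
NE contributions = (2.8, 1.4, 1.1, 4.2, 4.2, 1.6); X = 15.3.
W^NE = (Σα)·X − ½Σα_i² = 15.3² − ½·48.85 = 209.665.
Planner sets x_i = Σα_j = 15.3 for every i, so X^SO = 6·15.3 = 91.8.
W^SO = (Σα)·X^SO − ½·6·(Σα)² = (6/2)·15.3² = 702.27.
Deadweight loss = W^SO − W^NE = 492.605.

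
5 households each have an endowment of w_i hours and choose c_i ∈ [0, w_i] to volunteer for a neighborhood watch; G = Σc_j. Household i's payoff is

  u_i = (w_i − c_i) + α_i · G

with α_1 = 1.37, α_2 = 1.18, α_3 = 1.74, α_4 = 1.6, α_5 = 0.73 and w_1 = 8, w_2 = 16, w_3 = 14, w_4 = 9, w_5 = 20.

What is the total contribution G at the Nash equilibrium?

47

∂u_i/∂c_i = α_i − 1, so household i contributes w_i if α_i > 1, else 0.
α_i > 1 for i ∈ {1, 2, 3, 4}; NE contributions (8, 16, 14, 9, 0), G = 47.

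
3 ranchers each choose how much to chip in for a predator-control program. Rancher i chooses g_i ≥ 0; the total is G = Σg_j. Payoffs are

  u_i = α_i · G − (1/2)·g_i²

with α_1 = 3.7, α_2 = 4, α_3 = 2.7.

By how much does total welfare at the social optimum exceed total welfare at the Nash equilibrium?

72.57

Rancher i's FOC: ∂u_i/∂g_i = α_i − g_i = 0, so g_i* = α_i.
NE contributions = (3.7, 4, 2.7); G = 10.4.
W^NE = (Σα)·G − ½Σα_i² = 10.4² − ½·36.98 = 89.67.
Planner sets g_i = Σα_j = 10.4 for every i, so G^SO = 3·10.4 = 31.2.
W^SO = (Σα)·G^SO − ½·3·(Σα)² = (3/2)·10.4² = 162.24.
Deadweight loss = W^SO − W^NE = 72.57.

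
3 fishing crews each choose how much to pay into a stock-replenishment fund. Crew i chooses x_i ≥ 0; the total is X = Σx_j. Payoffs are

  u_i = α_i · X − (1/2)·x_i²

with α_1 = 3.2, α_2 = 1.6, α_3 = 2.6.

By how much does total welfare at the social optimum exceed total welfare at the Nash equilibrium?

Crew i's FOC: ∂u_i/∂x_i = α_i − x_i = 0, so x_i* = α_i.
NE contributions = (3.2, 1.6, 2.6); X = 7.4.
W^NE = (Σα)·X − ½Σα_i² = 7.4² − ½·19.56 = 44.98.
Planner sets x_i = Σα_j = 7.4 for every i, so X^SO = 3·7.4 = 22.2.
W^SO = (Σα)·X^SO − ½·3·(Σα)² = (3/2)·7.4² = 82.14.
Deadweight loss = W^SO − W^NE = 37.16.

37.16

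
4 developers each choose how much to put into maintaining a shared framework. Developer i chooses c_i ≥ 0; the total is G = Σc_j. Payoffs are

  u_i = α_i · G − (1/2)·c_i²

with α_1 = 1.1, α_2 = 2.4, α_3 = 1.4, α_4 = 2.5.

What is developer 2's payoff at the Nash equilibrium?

14.88

Developer i's FOC: ∂u_i/∂c_i = α_i − c_i = 0, so c_i* = α_i.
NE contributions = (1.1, 2.4, 1.4, 2.5); G = 7.4.
u_2 = α_2·G − ½·(c_2)² = 2.4·7.4 − ½·2.4² = 14.88.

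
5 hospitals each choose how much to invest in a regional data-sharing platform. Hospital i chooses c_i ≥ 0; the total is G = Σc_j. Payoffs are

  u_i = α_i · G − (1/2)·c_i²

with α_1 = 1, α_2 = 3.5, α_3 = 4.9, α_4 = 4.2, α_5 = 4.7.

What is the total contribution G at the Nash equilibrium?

18.3

Hospital i's FOC: ∂u_i/∂c_i = α_i − c_i = 0, so c_i* = α_i.
NE contributions = (1, 3.5, 4.9, 4.2, 4.7); G = 18.3.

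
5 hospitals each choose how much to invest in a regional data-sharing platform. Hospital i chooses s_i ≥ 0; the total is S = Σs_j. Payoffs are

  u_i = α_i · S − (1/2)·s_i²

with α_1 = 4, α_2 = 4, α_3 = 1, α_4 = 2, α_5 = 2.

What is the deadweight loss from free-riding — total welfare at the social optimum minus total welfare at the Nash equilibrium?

274

Hospital i's FOC: ∂u_i/∂s_i = α_i − s_i = 0, so s_i* = α_i.
NE contributions = (4, 4, 1, 2, 2); S = 13.
W^NE = (Σα)·S − ½Σα_i² = 13² − ½·41 = 148.5.
Planner sets s_i = Σα_j = 13 for every i, so S^SO = 5·13 = 65.
W^SO = (Σα)·S^SO − ½·5·(Σα)² = (5/2)·13² = 422.5.
Deadweight loss = W^SO − W^NE = 274.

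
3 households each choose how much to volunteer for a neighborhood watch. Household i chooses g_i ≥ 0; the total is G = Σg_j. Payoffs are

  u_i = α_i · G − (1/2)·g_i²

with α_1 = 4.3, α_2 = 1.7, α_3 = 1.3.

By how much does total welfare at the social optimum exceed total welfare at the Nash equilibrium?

Household i's FOC: ∂u_i/∂g_i = α_i − g_i = 0, so g_i* = α_i.
NE contributions = (4.3, 1.7, 1.3); G = 7.3.
W^NE = (Σα)·G − ½Σα_i² = 7.3² − ½·23.07 = 41.755.
Planner sets g_i = Σα_j = 7.3 for every i, so G^SO = 3·7.3 = 21.9.
W^SO = (Σα)·G^SO − ½·3·(Σα)² = (3/2)·7.3² = 79.935.
Deadweight loss = W^SO − W^NE = 38.18.

38.18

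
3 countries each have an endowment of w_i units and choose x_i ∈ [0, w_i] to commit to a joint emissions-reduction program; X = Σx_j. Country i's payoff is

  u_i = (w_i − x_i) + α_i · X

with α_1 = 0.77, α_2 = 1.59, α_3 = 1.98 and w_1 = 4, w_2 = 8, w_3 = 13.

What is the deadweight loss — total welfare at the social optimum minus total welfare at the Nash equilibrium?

13.36

∂u_i/∂x_i = α_i − 1, so country i contributes w_i if α_i > 1, else 0.
α_i > 1 for i ∈ {2, 3}; NE contributions (0, 8, 13), X = 21.
W^NE = Σw_i − X^NE + (Σα_i)·X^NE = 25 + 3.34·21 = 95.14.
Planner: ∂(Σu_j)/∂x_i = Σα_j − 1 = 3.34 > 0, so everyone contributes w_i; X^SO = 25, W^SO = 25 + 3.34·25 = 108.5.
Deadweight loss = 13.36.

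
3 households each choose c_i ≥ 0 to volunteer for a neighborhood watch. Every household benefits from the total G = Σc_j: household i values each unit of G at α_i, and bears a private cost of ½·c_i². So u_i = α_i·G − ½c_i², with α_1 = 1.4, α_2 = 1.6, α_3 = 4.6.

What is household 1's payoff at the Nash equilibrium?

9.66

Household i's FOC: ∂u_i/∂c_i = α_i − c_i = 0, so c_i* = α_i.
NE contributions = (1.4, 1.6, 4.6); G = 7.6.
u_1 = α_1·G − ½·(c_1)² = 1.4·7.6 − ½·1.4² = 9.66.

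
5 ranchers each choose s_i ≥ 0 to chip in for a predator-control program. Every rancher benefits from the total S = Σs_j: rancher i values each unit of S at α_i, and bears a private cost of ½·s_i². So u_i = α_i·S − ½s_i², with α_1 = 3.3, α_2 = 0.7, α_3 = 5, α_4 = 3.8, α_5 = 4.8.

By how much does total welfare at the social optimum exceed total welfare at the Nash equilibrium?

501.57

Rancher i's FOC: ∂u_i/∂s_i = α_i − s_i = 0, so s_i* = α_i.
NE contributions = (3.3, 0.7, 5, 3.8, 4.8); S = 17.6.
W^NE = (Σα)·S − ½Σα_i² = 17.6² − ½·73.86 = 272.83.
Planner sets s_i = Σα_j = 17.6 for every i, so S^SO = 5·17.6 = 88.
W^SO = (Σα)·S^SO − ½·5·(Σα)² = (5/2)·17.6² = 774.4.
Deadweight loss = W^SO − W^NE = 501.57.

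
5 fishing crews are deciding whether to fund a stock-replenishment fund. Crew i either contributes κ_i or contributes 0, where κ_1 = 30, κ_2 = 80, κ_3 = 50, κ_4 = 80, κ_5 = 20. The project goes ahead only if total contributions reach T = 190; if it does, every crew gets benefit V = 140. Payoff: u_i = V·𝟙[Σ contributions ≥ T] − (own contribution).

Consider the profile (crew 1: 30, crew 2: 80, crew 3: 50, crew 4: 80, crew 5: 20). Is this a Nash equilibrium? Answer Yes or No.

Total = 260 ≥ 190: provided.
Crew 1 (pledges 30, payoff 110): dropping to 0 → total 230, payoff 140. Profitable deviation.

No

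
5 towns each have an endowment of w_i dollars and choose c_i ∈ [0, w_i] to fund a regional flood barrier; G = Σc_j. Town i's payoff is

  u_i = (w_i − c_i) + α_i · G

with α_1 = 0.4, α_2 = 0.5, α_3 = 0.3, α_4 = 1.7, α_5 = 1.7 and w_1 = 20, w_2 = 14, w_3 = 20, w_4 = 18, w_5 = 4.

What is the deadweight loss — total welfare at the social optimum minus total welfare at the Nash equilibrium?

∂u_i/∂c_i = α_i − 1, so town i contributes w_i if α_i > 1, else 0.
α_i > 1 for i ∈ {4, 5}; NE contributions (0, 0, 0, 18, 4), G = 22.
W^NE = Σw_i − G^NE + (Σα_i)·G^NE = 76 + 3.6·22 = 155.2.
Planner: ∂(Σu_j)/∂c_i = Σα_j − 1 = 3.6 > 0, so everyone contributes w_i; G^SO = 76, W^SO = 76 + 3.6·76 = 349.6.
Deadweight loss = 194.4.

194.4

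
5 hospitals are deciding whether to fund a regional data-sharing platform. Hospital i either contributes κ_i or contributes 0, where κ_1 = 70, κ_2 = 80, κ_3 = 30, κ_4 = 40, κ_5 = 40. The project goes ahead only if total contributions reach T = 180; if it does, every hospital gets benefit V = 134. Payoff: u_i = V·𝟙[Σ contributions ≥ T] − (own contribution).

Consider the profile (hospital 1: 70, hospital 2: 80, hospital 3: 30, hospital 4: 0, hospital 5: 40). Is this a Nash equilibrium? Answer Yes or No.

No

Total = 220 ≥ 180: provided.
Hospital 1 (pledges 70, payoff 64): dropping to 0 → total 150, payoff 0. No gain.
Hospital 2 (pledges 80, payoff 54): dropping to 0 → total 140, payoff 0. No gain.
Hospital 3 (pledges 30, payoff 104): dropping to 0 → total 190, payoff 134. Profitable deviation.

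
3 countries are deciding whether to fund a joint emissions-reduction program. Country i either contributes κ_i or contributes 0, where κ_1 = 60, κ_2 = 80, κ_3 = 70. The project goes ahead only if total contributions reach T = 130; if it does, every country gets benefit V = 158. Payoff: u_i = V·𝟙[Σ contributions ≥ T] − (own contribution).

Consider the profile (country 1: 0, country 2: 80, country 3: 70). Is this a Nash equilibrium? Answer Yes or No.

Yes

Total = 150 ≥ 130: provided.
Country 1 (pledges 0, payoff 158): pledging 60 → total 210, payoff 98. No gain.
Country 2 (pledges 80, payoff 78): dropping to 0 → total 70, payoff 0. No gain.
Country 3 (pledges 70, payoff 88): dropping to 0 → total 80, payoff 0. No gain.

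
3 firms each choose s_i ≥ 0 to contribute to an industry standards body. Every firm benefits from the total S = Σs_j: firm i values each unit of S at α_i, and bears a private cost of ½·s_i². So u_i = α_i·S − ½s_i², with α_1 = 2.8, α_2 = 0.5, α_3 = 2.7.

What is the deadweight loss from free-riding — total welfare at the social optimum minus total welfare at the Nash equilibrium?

Firm i's FOC: ∂u_i/∂s_i = α_i − s_i = 0, so s_i* = α_i.
NE contributions = (2.8, 0.5, 2.7); S = 6.
W^NE = (Σα)·S − ½Σα_i² = 6² − ½·15.38 = 28.31.
Planner sets s_i = Σα_j = 6 for every i, so S^SO = 3·6 = 18.
W^SO = (Σα)·S^SO − ½·3·(Σα)² = (3/2)·6² = 54.
Deadweight loss = W^SO − W^NE = 25.69.

25.69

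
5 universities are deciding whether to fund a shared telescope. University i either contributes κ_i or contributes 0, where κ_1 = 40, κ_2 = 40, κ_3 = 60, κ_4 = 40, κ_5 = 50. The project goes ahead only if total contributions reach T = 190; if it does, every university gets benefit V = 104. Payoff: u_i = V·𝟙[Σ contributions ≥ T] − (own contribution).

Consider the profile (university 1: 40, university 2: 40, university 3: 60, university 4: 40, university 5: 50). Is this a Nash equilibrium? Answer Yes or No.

Total = 230 ≥ 190: provided.
University 1 (pledges 40, payoff 64): dropping to 0 → total 190, payoff 104. Profitable deviation.

No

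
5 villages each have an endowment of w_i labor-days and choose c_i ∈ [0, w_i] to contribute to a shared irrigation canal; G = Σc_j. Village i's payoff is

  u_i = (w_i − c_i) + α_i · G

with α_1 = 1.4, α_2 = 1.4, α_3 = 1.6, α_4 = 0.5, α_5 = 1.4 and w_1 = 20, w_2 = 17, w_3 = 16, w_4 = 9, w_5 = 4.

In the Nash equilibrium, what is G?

∂u_i/∂c_i = α_i − 1, so village i contributes w_i if α_i > 1, else 0.
α_i > 1 for i ∈ {1, 2, 3, 5}; NE contributions (20, 17, 16, 0, 4), G = 57.

57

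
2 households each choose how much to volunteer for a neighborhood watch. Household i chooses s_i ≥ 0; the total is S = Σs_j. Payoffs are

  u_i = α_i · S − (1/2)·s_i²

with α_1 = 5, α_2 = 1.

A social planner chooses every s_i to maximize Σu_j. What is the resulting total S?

12

Planner FOC: ∂(Σu_j)/∂s_i = (Σα_j) − s_i = 0, so s_i^SO = Σα_j = 6 for every i; S^SO = 12.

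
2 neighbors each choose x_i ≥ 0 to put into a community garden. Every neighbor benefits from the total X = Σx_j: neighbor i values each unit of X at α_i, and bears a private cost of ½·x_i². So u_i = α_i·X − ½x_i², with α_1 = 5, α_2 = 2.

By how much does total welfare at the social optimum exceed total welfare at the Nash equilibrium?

14.5

Neighbor i's FOC: ∂u_i/∂x_i = α_i − x_i = 0, so x_i* = α_i.
NE contributions = (5, 2); X = 7.
W^NE = (Σα)·X − ½Σα_i² = 7² − ½·29 = 34.5.
Planner sets x_i = Σα_j = 7 for every i, so X^SO = 2·7 = 14.
W^SO = (Σα)·X^SO − ½·2·(Σα)² = (2/2)·7² = 49.
Deadweight loss = W^SO − W^NE = 14.5.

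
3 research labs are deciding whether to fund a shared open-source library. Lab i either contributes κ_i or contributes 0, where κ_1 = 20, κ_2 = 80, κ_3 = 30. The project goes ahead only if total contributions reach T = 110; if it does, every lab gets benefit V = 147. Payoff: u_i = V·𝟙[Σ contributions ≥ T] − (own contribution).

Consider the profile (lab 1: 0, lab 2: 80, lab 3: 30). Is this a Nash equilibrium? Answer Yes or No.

Total = 110 ≥ 110: provided.
Lab 1 (pledges 0, payoff 147): pledging 20 → total 130, payoff 127. No gain.
Lab 2 (pledges 80, payoff 67): dropping to 0 → total 30, payoff 0. No gain.
Lab 3 (pledges 30, payoff 117): dropping to 0 → total 80, payoff 0. No gain.

Yes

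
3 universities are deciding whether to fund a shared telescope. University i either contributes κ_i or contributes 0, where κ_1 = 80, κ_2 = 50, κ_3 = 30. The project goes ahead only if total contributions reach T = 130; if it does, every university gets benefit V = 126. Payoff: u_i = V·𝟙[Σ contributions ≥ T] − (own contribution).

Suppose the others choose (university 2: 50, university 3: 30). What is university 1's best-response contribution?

Others' total = 80. Contributing 80 brings total to 160 ≥ 130: gain V − κ_1 = 46.
Best response: 80.

80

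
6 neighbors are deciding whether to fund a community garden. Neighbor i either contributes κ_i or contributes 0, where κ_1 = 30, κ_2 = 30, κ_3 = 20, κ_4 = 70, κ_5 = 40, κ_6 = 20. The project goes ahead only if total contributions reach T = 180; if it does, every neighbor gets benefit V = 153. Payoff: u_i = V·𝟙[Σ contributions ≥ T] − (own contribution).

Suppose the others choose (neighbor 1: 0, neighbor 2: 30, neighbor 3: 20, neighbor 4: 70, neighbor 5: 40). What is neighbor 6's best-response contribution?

Others' total = 160. Contributing 20 brings total to 180 ≥ 180: gain V − κ_6 = 133.
Best response: 20.

20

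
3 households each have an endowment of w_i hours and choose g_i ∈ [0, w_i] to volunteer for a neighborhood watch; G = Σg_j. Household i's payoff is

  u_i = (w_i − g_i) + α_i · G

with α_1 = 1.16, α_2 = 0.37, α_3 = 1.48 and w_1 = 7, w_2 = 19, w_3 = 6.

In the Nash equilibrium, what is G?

13

∂u_i/∂g_i = α_i − 1, so household i contributes w_i if α_i > 1, else 0.
α_i > 1 for i ∈ {1, 3}; NE contributions (7, 0, 6), G = 13.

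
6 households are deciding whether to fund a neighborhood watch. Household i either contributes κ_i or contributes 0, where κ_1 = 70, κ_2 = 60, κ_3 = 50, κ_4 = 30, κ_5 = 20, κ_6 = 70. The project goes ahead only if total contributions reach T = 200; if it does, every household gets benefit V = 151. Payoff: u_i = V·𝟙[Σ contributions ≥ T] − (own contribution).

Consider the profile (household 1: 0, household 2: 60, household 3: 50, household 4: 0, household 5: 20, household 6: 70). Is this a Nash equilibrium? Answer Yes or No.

Yes

Total = 200 ≥ 200: provided.
Household 1 (pledges 0, payoff 151): pledging 70 → total 270, payoff 81. No gain.
Household 2 (pledges 60, payoff 91): dropping to 0 → total 140, payoff 0. No gain.
Household 3 (pledges 50, payoff 101): dropping to 0 → total 150, payoff 0. No gain.
Household 4 (pledges 0, payoff 151): pledging 30 → total 230, payoff 121. No gain.
Household 5 (pledges 20, payoff 131): dropping to 0 → total 180, payoff 0. No gain.
Household 6 (pledges 70, payoff 81): dropping to 0 → total 130, payoff 0. No gain.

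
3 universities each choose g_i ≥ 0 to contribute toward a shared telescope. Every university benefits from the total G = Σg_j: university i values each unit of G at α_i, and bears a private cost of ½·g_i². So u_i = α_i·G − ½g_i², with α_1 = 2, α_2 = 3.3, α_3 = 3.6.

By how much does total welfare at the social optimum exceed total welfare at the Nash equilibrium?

53.53

University i's FOC: ∂u_i/∂g_i = α_i − g_i = 0, so g_i* = α_i.
NE contributions = (2, 3.3, 3.6); G = 8.9.
W^NE = (Σα)·G − ½Σα_i² = 8.9² − ½·27.85 = 65.285.
Planner sets g_i = Σα_j = 8.9 for every i, so G^SO = 3·8.9 = 26.7.
W^SO = (Σα)·G^SO − ½·3·(Σα)² = (3/2)·8.9² = 118.815.
Deadweight loss = W^SO − W^NE = 53.53.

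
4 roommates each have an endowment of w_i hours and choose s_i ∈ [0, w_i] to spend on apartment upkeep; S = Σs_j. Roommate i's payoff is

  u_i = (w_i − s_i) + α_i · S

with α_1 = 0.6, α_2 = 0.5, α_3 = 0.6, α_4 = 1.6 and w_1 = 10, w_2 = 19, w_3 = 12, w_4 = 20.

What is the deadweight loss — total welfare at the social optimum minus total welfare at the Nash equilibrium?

94.3

∂u_i/∂s_i = α_i − 1, so roommate i contributes w_i if α_i > 1, else 0.
α_i > 1 for i ∈ {4}; NE contributions (0, 0, 0, 20), S = 20.
W^NE = Σw_i − S^NE + (Σα_i)·S^NE = 61 + 2.3·20 = 107.
Planner: ∂(Σu_j)/∂s_i = Σα_j − 1 = 2.3 > 0, so everyone contributes w_i; S^SO = 61, W^SO = 61 + 2.3·61 = 201.3.
Deadweight loss = 94.3.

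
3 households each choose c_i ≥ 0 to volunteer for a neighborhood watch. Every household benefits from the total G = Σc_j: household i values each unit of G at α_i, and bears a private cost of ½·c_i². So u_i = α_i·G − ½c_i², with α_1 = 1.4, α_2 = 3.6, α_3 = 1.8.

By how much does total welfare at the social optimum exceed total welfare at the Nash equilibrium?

Household i's FOC: ∂u_i/∂c_i = α_i − c_i = 0, so c_i* = α_i.
NE contributions = (1.4, 3.6, 1.8); G = 6.8.
W^NE = (Σα)·G − ½Σα_i² = 6.8² − ½·18.16 = 37.16.
Planner sets c_i = Σα_j = 6.8 for every i, so G^SO = 3·6.8 = 20.4.
W^SO = (Σα)·G^SO − ½·3·(Σα)² = (3/2)·6.8² = 69.36.
Deadweight loss = W^SO − W^NE = 32.2.

32.2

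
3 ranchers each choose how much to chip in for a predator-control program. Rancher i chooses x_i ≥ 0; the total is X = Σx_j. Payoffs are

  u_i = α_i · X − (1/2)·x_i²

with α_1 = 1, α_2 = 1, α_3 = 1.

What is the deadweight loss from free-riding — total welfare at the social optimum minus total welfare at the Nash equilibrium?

Rancher i's FOC: ∂u_i/∂x_i = α_i − x_i = 0, so x_i* = α_i.
NE contributions = (1, 1, 1); X = 3.
W^NE = (Σα)·X − ½Σα_i² = 3² − ½·3 = 7.5.
Planner sets x_i = Σα_j = 3 for every i, so X^SO = 3·3 = 9.
W^SO = (Σα)·X^SO − ½·3·(Σα)² = (3/2)·3² = 13.5.
Deadweight loss = W^SO − W^NE = 6.

6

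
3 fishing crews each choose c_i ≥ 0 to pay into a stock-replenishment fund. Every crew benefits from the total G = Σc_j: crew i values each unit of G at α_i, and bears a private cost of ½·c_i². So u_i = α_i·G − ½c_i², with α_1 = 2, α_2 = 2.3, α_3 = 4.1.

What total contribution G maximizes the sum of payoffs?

25.2

Planner FOC: ∂(Σu_j)/∂c_i = (Σα_j) − c_i = 0, so c_i^SO = Σα_j = 8.4 for every i; G^SO = 25.2.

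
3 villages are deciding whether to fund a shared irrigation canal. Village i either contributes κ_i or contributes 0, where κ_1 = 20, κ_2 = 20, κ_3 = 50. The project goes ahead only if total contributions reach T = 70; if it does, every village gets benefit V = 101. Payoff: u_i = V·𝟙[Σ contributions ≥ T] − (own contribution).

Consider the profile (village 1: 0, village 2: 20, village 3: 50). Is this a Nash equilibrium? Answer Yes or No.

Yes

Total = 70 ≥ 70: provided.
Village 1 (pledges 0, payoff 101): pledging 20 → total 90, payoff 81. No gain.
Village 2 (pledges 20, payoff 81): dropping to 0 → total 50, payoff 0. No gain.
Village 3 (pledges 50, payoff 51): dropping to 0 → total 20, payoff 0. No gain.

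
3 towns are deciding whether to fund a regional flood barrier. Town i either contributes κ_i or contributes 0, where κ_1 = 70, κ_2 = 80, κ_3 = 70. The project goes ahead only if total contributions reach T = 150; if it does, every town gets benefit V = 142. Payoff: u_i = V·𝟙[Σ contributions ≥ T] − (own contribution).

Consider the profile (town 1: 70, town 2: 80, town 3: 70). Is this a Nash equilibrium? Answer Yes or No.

Total = 220 ≥ 150: provided.
Town 1 (pledges 70, payoff 72): dropping to 0 → total 150, payoff 142. Profitable deviation.

No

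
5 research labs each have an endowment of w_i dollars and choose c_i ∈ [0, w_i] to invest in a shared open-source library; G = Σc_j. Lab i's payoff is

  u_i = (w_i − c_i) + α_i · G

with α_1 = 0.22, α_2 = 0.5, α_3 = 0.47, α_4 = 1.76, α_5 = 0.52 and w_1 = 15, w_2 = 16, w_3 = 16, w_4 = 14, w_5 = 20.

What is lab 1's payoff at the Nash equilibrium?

∂u_i/∂c_i = α_i − 1, so lab i contributes w_i if α_i > 1, else 0.
α_i > 1 for i ∈ {4}; NE contributions (0, 0, 0, 14, 0), G = 14.
u_1 = (15 − 0) + 0.22·14 = 18.08.

18.08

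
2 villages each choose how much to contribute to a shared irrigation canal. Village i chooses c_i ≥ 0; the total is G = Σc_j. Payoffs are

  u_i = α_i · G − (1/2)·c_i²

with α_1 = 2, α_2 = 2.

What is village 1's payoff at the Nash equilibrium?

6

Village i's FOC: ∂u_i/∂c_i = α_i − c_i = 0, so c_i* = α_i.
NE contributions = (2, 2); G = 4.
u_1 = α_1·G − ½·(c_1)² = 2·4 − ½·2² = 6.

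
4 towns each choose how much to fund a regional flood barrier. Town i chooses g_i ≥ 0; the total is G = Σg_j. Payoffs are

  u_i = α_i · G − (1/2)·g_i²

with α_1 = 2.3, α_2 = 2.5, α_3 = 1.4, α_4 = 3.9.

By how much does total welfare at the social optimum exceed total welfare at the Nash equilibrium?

Town i's FOC: ∂u_i/∂g_i = α_i − g_i = 0, so g_i* = α_i.
NE contributions = (2.3, 2.5, 1.4, 3.9); G = 10.1.
W^NE = (Σα)·G − ½Σα_i² = 10.1² − ½·28.71 = 87.655.
Planner sets g_i = Σα_j = 10.1 for every i, so G^SO = 4·10.1 = 40.4.
W^SO = (Σα)·G^SO − ½·4·(Σα)² = (4/2)·10.1² = 204.02.
Deadweight loss = W^SO − W^NE = 116.365.

116.365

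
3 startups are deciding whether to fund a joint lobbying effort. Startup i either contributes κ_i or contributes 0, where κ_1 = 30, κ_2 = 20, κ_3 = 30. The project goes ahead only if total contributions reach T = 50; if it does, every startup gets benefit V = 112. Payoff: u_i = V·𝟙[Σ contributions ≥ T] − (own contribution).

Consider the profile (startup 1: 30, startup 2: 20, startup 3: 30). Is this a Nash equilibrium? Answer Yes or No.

No

Total = 80 ≥ 50: provided.
Startup 1 (pledges 30, payoff 82): dropping to 0 → total 50, payoff 112. Profitable deviation.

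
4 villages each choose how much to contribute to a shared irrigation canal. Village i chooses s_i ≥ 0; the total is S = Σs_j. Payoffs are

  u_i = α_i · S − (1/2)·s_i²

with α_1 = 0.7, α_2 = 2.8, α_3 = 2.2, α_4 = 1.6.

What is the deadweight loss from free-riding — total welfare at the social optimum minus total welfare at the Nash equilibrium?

Village i's FOC: ∂u_i/∂s_i = α_i − s_i = 0, so s_i* = α_i.
NE contributions = (0.7, 2.8, 2.2, 1.6); S = 7.3.
W^NE = (Σα)·S − ½Σα_i² = 7.3² − ½·15.73 = 45.425.
Planner sets s_i = Σα_j = 7.3 for every i, so S^SO = 4·7.3 = 29.2.
W^SO = (Σα)·S^SO − ½·4·(Σα)² = (4/2)·7.3² = 106.58.
Deadweight loss = W^SO − W^NE = 61.155.

61.155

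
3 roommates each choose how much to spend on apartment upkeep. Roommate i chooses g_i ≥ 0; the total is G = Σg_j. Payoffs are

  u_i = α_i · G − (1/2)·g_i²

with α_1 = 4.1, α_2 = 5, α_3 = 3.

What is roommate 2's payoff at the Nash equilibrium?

Roommate i's FOC: ∂u_i/∂g_i = α_i − g_i = 0, so g_i* = α_i.
NE contributions = (4.1, 5, 3); G = 12.1.
u_2 = α_2·G − ½·(g_2)² = 5·12.1 − ½·5² = 48.

48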